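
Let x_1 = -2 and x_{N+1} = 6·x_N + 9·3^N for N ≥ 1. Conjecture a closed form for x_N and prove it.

x_N = -3^(N + 1) + 7·6^(N - 1)

Computing the first terms: x_1 = -2, x_2 = 15, x_3 = 171. This suggests x_N = -3^(N + 1) + 7·6^(N - 1).
Base case (N = 1): the formula gives -2 = -2 = x_1.
Inductive step: suppose the statement holds for some r ≥ 1, so x_r = -3^(r + 1) + 7·6^(r - 1).
Then x_{r+1} = 6·x_r + 9·3^r = 6·(-3^(r + 1) + 7·6^(r - 1)) + 9·3^r = -3^(r + 2) + 7·6^r = -3^((r+1) + 1) + 7·6^((r+1) - 1),
which is the claimed formula at N = r+1.
This completes the induction.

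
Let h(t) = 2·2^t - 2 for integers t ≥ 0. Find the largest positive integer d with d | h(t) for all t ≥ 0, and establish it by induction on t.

Computing the first values: h(0) = 0 and h(1) = 2; gcd(0, 2) = 2, so d ≤ 2.
We prove 2 | 2·2^t - 2 for all t ≥ 0 by induction on t.
Base step (t = 0): h(0) = 0 = 2·(0), so 2 | h(0).
For the inductive step, assume it holds for an arbitrary i ≥ 0, i.e. 2 | h(i). Then
h(i+1) = 2·2^(i+1) - 2 = 2·(2·2^i - 2) + 2 = 2·h(i) + 2. The first term is divisible by 2 by the inductive hypothesis, and 2 is divisible by 2. Hence 2 | h(i+1).
This completes the induction.
Therefore the largest such d is 2.

d = 2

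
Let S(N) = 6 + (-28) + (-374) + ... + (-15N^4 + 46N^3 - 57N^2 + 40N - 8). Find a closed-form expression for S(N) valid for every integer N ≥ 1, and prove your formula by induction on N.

We claim S(N) = -N(3N^4 - 4N^3 + N^2 - 3N - 3) for all N ≥ 1.
When N = 1: S(1) = 6, and the closed form gives 6. They agree.
For the inductive step, assume it holds for an arbitrary j ≥ 1, so S(j) = j(-3j^4 + 4j^3 - j^2 + 3j + 3).
Then S(j+1) = S(j) + (-15j^4 - 14j^3 - 9j^2 + 4j + 6) = (j(-3j^4 + 4j^3 - j^2 + 3j + 3)) + (-15j^4 - 14j^3 - 9j^2 + 4j + 6).
Simplifying, S(j+1) = -(j + 1)(3j^4 + 8j^3 + 7j^2 - j - 6) = -(j+1)(3(j+1)^4 - 4(j+1)^3 + (j+1)^2 - 3(j+1) - 3),
which is the closed form with N = j+1.
By the principle of mathematical induction, the result holds for all N ≥ 1.

S(N) = -N(3N^4 - 4N^3 + N^2 - 3N - 3)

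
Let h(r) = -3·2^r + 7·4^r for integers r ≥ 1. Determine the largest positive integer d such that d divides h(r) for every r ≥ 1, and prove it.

d = 2

Computing the first values: h(1) = 22 and h(2) = 100; gcd(22, 100) = 2, so d ≤ 2.
We prove 2 | -3·2^r + 7·4^r for all r ≥ 1 by induction on r.
When r = 1: h(1) = 22 = 2·(11), so 2 | h(1).
Inductive step: suppose the statement holds for some j ≥ 1, i.e. 2 | h(j). Then
h(j+1) − 4·h(j) = (-3·2^(j+1) + 7·4^(j+1)) − 4·(-3·2^j + 7·4^j) = (-3)·2^j·(2 − 4) = (6)·2^j. Since 2 | h(j) by the inductive hypothesis, 2 | 4·h(j); and 2 | 6 since 6 = 2·3. Therefore 2 | h(j+1).
Hence, by induction on r, the claim holds for every r ≥ 1.
Therefore the largest such d is 2.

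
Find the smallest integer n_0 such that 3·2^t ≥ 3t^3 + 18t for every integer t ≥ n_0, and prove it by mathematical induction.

At t = 10: 3072 < 3180, so the inequality fails and n_0 ≥ 11. We prove 3·2^t ≥ 3t^3 + 18t for all t ≥ 11.
Base case (t = 11): 3·2^t = 6144 and 3t^3 + 18t = 4191, so 6144 ≥ 4191.
For the inductive step, assume it holds for an arbitrary j ≥ 11, so 3·2^j ≥ 3j^3 + 18j.
Then 3·2^(j + 1) = 2·(3·2^j) ≥ 2·(3j^3 + 18j).
Also, for j ≥ 11 we have 2·(3j^3 + 18j) ≥ 3(j+1)^3 + 18(j+1), since 2·(3j^3 + 18j) − (3(j+1)^3 + 18(j+1)) = 3j^3 - 9j^2 + 9j - 21, which is nonnegative for all j ≥ 11.
Combining, 3·2^(j + 1) ≥ 3(j+1)^3 + 18(j+1).
This completes the induction.
Hence the smallest such n_0 is 11.

n_0 = 11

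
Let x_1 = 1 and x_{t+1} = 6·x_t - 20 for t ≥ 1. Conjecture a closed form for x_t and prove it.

x_t = -3·6^(t - 1) + 4

Computing the first terms: x_1 = 1, x_2 = -14, x_3 = -104. This suggests x_t = -3·6^(t - 1) + 4.
Base case (t = 1): the formula gives 1 = 1 = x_1.
Suppose the result is true for t = p, so x_p = -3·6^(p - 1) + 4.
Then x_{p+1} = 6·x_p - 20 = 6·(-3·6^(p - 1) + 4) - 20 = -3·6^p + 4 = -3·6^((p+1) - 1) + 4,
which is the claimed formula at t = p+1.
By the principle of mathematical induction, the result holds for all t ≥ 1.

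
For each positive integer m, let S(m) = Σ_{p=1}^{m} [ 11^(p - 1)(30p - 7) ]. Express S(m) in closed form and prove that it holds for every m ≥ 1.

We claim S(m) = 11^m(3m - 1) + 1 for all m ≥ 1.
Base case (m = 1): S(1) = 23, and the closed form gives 23. They agree.
For the inductive step, assume it holds for an arbitrary p ≥ 1, so S(p) = 11^p(3p - 1) + 1.
Then S(p+1) = S(p) + (11^p(30p + 23)) = (11^p(3p - 1) + 1) + (11^p(30p + 23)).
Simplifying, S(p+1) = 33·11^p·p + 22·11^p + 1 = 11^(p+1)(3(p+1) - 1) + 1,
which is the closed form with m = p+1.
By induction, the statement is established for all m ≥ 1.

S(m) = 11^m(3m - 1) + 1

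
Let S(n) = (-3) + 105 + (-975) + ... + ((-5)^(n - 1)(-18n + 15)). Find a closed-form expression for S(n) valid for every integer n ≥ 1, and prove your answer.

We claim S(n) = (-5)^n(3n - 2) + 2 for all n ≥ 1.
Base case (n = 1): S(1) = -3, and the closed form gives -3. They agree.
For the inductive step, assume it holds for an arbitrary k ≥ 1, so S(k) = (-5)^k(3k - 2) + 2.
Then S(k+1) = S(k) + ((-5)^k(-18k - 3)) = ((-5)^k(3k - 2) + 2) + ((-5)^k(-18k - 3)).
Simplifying, S(k+1) = -15(-5)^k·k - 5(-5)^k + 2 = (-5)^(k+1)(3(k+1) - 2) + 2,
which is the closed form with n = k+1.
Hence, by induction on n, the claim holds for every n ≥ 1.

S(n) = (-5)^n(3n - 2) + 2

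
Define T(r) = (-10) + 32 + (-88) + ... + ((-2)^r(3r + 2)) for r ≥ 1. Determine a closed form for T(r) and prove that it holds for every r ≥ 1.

T(r) = 2(-2)^r(r + 1) - 2

We claim T(r) = 2(-2)^r(r + 1) - 2 for all r ≥ 1.
Base case (r = 1): T(1) = -10, and the closed form gives -10. They agree.
For the inductive step, assume it holds for an arbitrary j ≥ 1, so T(j) = 2(-2)^j(j + 1) - 2.
Then T(j+1) = T(j) + ((-2)^(j + 1)(3j + 5)) = (2(-2)^j(j + 1) - 2) + ((-2)^(j + 1)(3j + 5)).
Simplifying, T(j+1) = -4(-2)^j·j - 8(-2)^j - 2 = 2(-2)^(j+1)((j+1) + 1) - 2,
which is the closed form with r = j+1.
By the principle of mathematical induction, the result holds for all r ≥ 1.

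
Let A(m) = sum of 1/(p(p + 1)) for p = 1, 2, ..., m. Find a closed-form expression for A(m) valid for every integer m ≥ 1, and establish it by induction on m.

We claim A(m) = m/(m + 1) for all m ≥ 1.
When m = 1: A(1) = 1/2, and the closed form gives 1/2. They agree.
For the inductive step, assume it holds for an arbitrary p ≥ 1, so A(p) = p/(p + 1).
Then A(p+1) = A(p) + (1/((p + 1)(p + 2))) = (p/(p + 1)) + (1/((p + 1)(p + 2))).
Simplifying, A(p+1) = (p + 1)/(p + 2) = (p+1)/((p+1) + 1),
which is the closed form with m = p+1.
This completes the induction.

A(m) = m/(m + 1)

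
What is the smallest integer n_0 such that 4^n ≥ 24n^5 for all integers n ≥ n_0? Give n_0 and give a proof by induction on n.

n_0 = 11

At n = 10: 1048576 < 2400000, so the inequality fails and n_0 ≥ 11. We prove 4^n ≥ 24n^5 for all n ≥ 11.
Base step (n = 11): 4^n = 4194304 and 24n^5 = 3865224, so 4194304 ≥ 3865224.
Inductive step: suppose the statement holds for some m ≥ 11, so 4^m ≥ 24m^5.
Then 4^(m + 1) = 4·(4^m) ≥ 4·(24m^5).
Also, for m ≥ 11 we have 4·(24m^5) ≥ 24(m+1)^5, since 4 ≥ (1 + 1/m)^5 for all m ≥ 11.
Combining, 4^(m + 1) ≥ 24(m+1)^5.
This completes the induction.
Hence the smallest such n_0 is 11.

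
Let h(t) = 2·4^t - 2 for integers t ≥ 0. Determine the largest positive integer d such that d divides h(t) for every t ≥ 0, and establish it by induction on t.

Computing the first values: h(0) = 0 and h(1) = 6; gcd(0, 6) = 6, so d ≤ 6.
We prove 6 | 2·4^t - 2 for all t ≥ 0 by induction on t.
Base case (t = 0): h(0) = 0 = 6·(0), so 6 | h(0).
For the inductive step, assume it holds for an arbitrary k ≥ 0, i.e. 6 | h(k). Then
h(k+1) = 2·4^(k+1) - 2 = 4·(2·4^k - 2) + 6 = 4·h(k) + 6. The first term is divisible by 6 by the inductive hypothesis, and 6 is divisible by 6. Hence 6 | h(k+1).
By induction, the statement is established for all t ≥ 0.
Therefore the largest such d is 6.

d = 6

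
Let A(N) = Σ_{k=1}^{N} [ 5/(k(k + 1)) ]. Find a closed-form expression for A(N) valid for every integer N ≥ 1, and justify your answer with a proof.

A(N) = 5N/(N + 1)

We claim A(N) = 5N/(N + 1) for all N ≥ 1.
For the base case N = 1: A(1) = 5/2, and the closed form gives 5/2. They agree.
Inductive step: assume the claim holds for N = k, so A(k) = 5k/(k + 1).
Then A(k+1) = A(k) + (5/((k + 1)(k + 2))) = (5k/(k + 1)) + (5/((k + 1)(k + 2))).
Simplifying, A(k+1) = 5(k + 1)/(k + 2) = 5(k+1)/((k+1) + 1),
which is the closed form with N = k+1.
By induction, the statement is established for all N ≥ 1.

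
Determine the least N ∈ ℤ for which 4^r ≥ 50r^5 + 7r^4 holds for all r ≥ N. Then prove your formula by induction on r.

At r = 11: 4194304 < 8155037, so the inequality fails and N ≥ 12. We prove 4^r ≥ 50r^5 + 7r^4 for all r ≥ 12.
Base case (r = 12): 4^r = 16777216 and 50r^5 + 7r^4 = 12586752, so 16777216 ≥ 12586752.
Inductive step: suppose the statement holds for some p ≥ 12, so 4^p ≥ 50p^5 + 7p^4.
Then 4^(p + 1) = 4·(4^p) ≥ 4·(50p^5 + 7p^4).
Also, for p ≥ 12 we have 4·(50p^5 + 7p^4) ≥ 50(p+1)^5 + 7(p+1)^4, since 4·(50p^5 + 7p^4) − (50(p+1)^5 + 7(p+1)^4) = 150p^5 - 229p^4 - 528p^3 - 542p^2 - 278p - 57, which is nonnegative for all p ≥ 12.
Combining, 4^(p + 1) ≥ 50(p+1)^5 + 7(p+1)^4.
By induction, the statement is established for all r ≥ 12.
Hence the smallest such N is 12.

N = 12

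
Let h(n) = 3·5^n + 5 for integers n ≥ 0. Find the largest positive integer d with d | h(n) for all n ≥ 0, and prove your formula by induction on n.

d = 4

Computing the first values: h(0) = 8 and h(1) = 20; gcd(8, 20) = 4, so d ≤ 4.
We prove 4 | 3·5^n + 5 for all n ≥ 0 by induction on n.
For the base case n = 0: h(0) = 8 = 4·(2), so 4 | h(0).
For the inductive step, assume it holds for an arbitrary p ≥ 0, i.e. 4 | h(p). Then
h(p+1) = 3·5^(p+1) + 5 = 5·(3·5^p + 5) - 20 = 5·h(p) - 20. The first term is divisible by 4 by the inductive hypothesis, and -20 is divisible by 4. Hence 4 | h(p+1).
This completes the induction.
Therefore the largest such d is 4.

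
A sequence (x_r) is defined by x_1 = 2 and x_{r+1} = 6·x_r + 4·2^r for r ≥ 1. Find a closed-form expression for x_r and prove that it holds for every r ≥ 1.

Computing the first terms: x_1 = 2, x_2 = 20, x_3 = 136. This suggests x_r = -2^r + 4·6^(r - 1).
When r = 1: the formula gives 2 = 2 = x_1.
Inductive step: suppose the statement holds for some p ≥ 1, so x_p = -2^p + 4·6^(p - 1).
Then x_{p+1} = 6·x_p + 4·2^p = 6·(-2^p + 4·6^(p - 1)) + 4·2^p = -2^(p + 1) + 4·6^p = -2^(p+1) + 4·6^((p+1) - 1),
which is the claimed formula at r = p+1.
Hence, by induction on r, the claim holds for every r ≥ 1.

x_r = -2^r + 4·6^(r - 1)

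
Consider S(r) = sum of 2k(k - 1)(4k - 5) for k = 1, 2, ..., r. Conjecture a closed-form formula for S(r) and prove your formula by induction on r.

S(r) = 2r(r - 1)^2·(r + 1)

We claim S(r) = 2r(r - 1)^2·(r + 1) for all r ≥ 1.
When r = 1: S(1) = 0, and the closed form gives 0. They agree.
Inductive step: suppose the statement holds for some k ≥ 1, so S(k) = 2k(k^3 - k^2 - k + 1).
Then S(k+1) = S(k) + (2k(k + 1)(4k - 1)) = (2k(k^3 - k^2 - k + 1)) + (2k(k + 1)(4k - 1)).
Simplifying, S(k+1) = 2k^2·(k + 1)(k + 2) = 2(k+1)((k+1) - 1)^2·((k+1) + 1),
which is the closed form with r = k+1.
Hence, by induction on r, the claim holds for every r ≥ 1.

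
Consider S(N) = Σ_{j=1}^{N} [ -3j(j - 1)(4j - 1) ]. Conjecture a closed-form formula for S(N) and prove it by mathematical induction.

S(N) = -N(N - 1)(N + 1)(3N + 1)

We claim S(N) = -N(N - 1)(N + 1)(3N + 1) for all N ≥ 1.
For the base case N = 1: S(1) = 0, and the closed form gives 0. They agree.
For the inductive step, assume it holds for an arbitrary j ≥ 1, so S(j) = j(-3j^3 - j^2 + 3j + 1).
Then S(j+1) = S(j) + (-3j(j + 1)(4j + 3)) = (j(-3j^3 - j^2 + 3j + 1)) + (-3j(j + 1)(4j + 3)).
Simplifying, S(j+1) = -j(j + 1)(j + 2)(3j + 4) = -(j+1)((j+1) - 1)((j+1) + 1)(3(j+1) + 1),
which is the closed form with N = j+1.
This completes the induction.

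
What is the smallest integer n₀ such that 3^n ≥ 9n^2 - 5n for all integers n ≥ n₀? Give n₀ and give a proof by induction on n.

n₀ = 5

At n = 4: 81 < 124, so the inequality fails and n₀ ≥ 5. We prove 3^n ≥ 9n^2 - 5n for all n ≥ 5.
Base step (n = 5): 3^n = 243 and 9n^2 - 5n = 200, so 243 ≥ 200.
Suppose the result is true for n = k, so 3^k ≥ 9k^2 - 5k.
Then 3^(k + 1) = 3·(3^k) ≥ 3·(9k^2 - 5k).
Also, for k ≥ 5 we have 3·(9k^2 - 5k) ≥ 9(k+1)^2 - 5(k+1), since 3·(9k^2 - 5k) − (9(k+1)^2 - 5(k+1)) = 18k^2 - 28k - 4, which is nonnegative for all k ≥ 5.
Combining, 3^(k + 1) ≥ 9(k+1)^2 - 5(k+1).
By induction, the statement is established for all n ≥ 5.
Hence the smallest such n₀ is 5.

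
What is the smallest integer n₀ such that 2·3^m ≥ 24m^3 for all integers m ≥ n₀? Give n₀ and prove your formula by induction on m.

n₀ = 8

At m = 7: 4374 < 8232, so the inequality fails and n₀ ≥ 8. We prove 2·3^m ≥ 24m^3 for all m ≥ 8.
For the base case m = 8: 2·3^m = 13122 and 24m^3 = 12288, so 13122 ≥ 12288.
Suppose the result is true for m = i, so 2·3^i ≥ 24i^3.
Then 2·3^(i + 1) = 3·(2·3^i) ≥ 3·(24i^3).
Also, for i ≥ 8 we have 3·(24i^3) ≥ 24(i+1)^3, since 3 ≥ (1 + 1/i)^3 for all i ≥ 8.
Combining, 2·3^(i + 1) ≥ 24(i+1)^3.
Hence, by induction on m, the claim holds for every m ≥ 8.
Hence the smallest such n₀ is 8.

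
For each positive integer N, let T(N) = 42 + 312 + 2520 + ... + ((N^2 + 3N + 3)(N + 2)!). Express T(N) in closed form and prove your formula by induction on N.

We claim T(N) = (N + 1)(N + 3)! - 6 for all N ≥ 1.
Base case (N = 1): T(1) = 42, and the closed form gives 42. They agree.
Inductive step: assume the claim holds for N = j, so T(j) = (j + 1)(j + 3)! - 6.
Then T(j+1) = T(j) + ((j^2 + 5j + 7)(j + 3)!) = ((j + 1)(j + 3)! - 6) + ((j^2 + 5j + 7)(j + 3)!).
Simplifying, T(j+1) = ((j+1) + 1)((j+1) + 3)! - 6,
which is the closed form with N = j+1.
Hence, by induction on N, the claim holds for every N ≥ 1.

T(N) = (N + 1)(N + 3)! - 6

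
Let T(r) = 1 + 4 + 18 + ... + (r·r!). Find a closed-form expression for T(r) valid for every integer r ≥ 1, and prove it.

We claim T(r) = (r + 1)! - 1 for all r ≥ 1.
Base case (r = 1): T(1) = 1, and the closed form gives 1. They agree.
Suppose the result is true for r = j, so T(j) = (j + 1)! - 1.
Then T(j+1) = T(j) + ((j + 1)(j + 1)!) = ((j + 1)! - 1) + ((j + 1)(j + 1)!).
Simplifying, T(j+1) = ((j+1) + 1)! - 1,
which is the closed form with r = j+1.
Hence, by induction on r, the claim holds for every r ≥ 1.

T(r) = (r + 1)! - 1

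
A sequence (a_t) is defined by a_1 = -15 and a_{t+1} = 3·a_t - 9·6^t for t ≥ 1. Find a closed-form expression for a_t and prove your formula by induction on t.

a_t = 3^t - 3·6^t

Computing the first terms: a_1 = -15, a_2 = -99, a_3 = -621. This suggests a_t = 3^t - 3·6^t.
Base step (t = 1): the formula gives -15 = -15 = a_1.
Inductive step: assume the claim holds for t = i, so a_i = 3^i - 3·6^i.
Then a_{i+1} = 3·a_i - 9·6^i = 3·(3^i - 3·6^i) - 9·6^i = 3^(i + 1) - 3·6^(i + 1),
which is the claimed formula at t = i+1.
By the principle of mathematical induction, the result holds for all t ≥ 1.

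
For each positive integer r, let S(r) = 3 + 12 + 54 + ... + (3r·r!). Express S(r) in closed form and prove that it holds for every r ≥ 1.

We claim S(r) = (3r + 3)r! - 3 for all r ≥ 1.
Base step (r = 1): S(1) = 3, and the closed form gives 3. They agree.
For the inductive step, assume it holds for an arbitrary m ≥ 1, so S(m) = (3m + 3)m! - 3.
Then S(m+1) = S(m) + (3(m + 1)(m + 1)!) = ((3m + 3)m! - 3) + (3(m + 1)(m + 1)!).
Simplifying, S(m+1) = (3(m+1) + 3)(m+1)! - 3,
which is the closed form with r = m+1.
This completes the induction.

S(r) = (3r + 3)r! - 3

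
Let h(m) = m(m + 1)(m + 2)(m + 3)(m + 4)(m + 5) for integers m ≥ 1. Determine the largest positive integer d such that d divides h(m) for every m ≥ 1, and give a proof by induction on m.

d = 720

Computing the first values: h(1) = 720 and h(2) = 5040; gcd(720, 5040) = 720, so d ≤ 720.
We prove 720 | m(m + 1)(m + 2)(m + 3)(m + 4)(m + 5) for all m ≥ 1 by induction on m.
For the base case m = 1: h(1) = 720 = 720·(1), so 720 | h(1).
For the inductive step, assume it holds for an arbitrary p ≥ 1, i.e. 720 | h(p). Then
h(p+1) − h(p) = (p+1)·(p+2)·(p+3)·(p+4)·(p+5)·(p+6) − p·(p+1)·(p+2)·(p+3)·(p+4)·(p+5) = (p+1)·(p+2)·(p+3)·(p+4)·(p+5)·[(p+6) − p] = 6·(p+1)·(p+2)·(p+3)·(p+4)·(p+5). The product of 5 consecutive integers is divisible by (5)! = 120, so h(p+1) − h(p) is divisible by 6·120 = 720. By the inductive hypothesis 720 | h(p), hence 720 | h(p+1).
By induction, the statement is established for all m ≥ 1.
Therefore the largest such d is 720.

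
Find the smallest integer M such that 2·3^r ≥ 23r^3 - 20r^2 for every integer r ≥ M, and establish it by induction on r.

At r = 7: 4374 < 6909, so the inequality fails and M ≥ 8. We prove 2·3^r ≥ 23r^3 - 20r^2 for all r ≥ 8.
When r = 8: 2·3^r = 13122 and 23r^3 - 20r^2 = 10496, so 13122 ≥ 10496.
Suppose the result is true for r = p, so 2·3^p ≥ 23p^3 - 20p^2.
Then 2·3^(p + 1) = 3·(2·3^p) ≥ 3·(23p^3 - 20p^2).
Also, for p ≥ 8 we have 3·(23p^3 - 20p^2) ≥ 23(p+1)^3 - 20(p+1)^2, since 3·(23p^3 - 20p^2) − (23(p+1)^3 - 20(p+1)^2) = 46p^3 - 109p^2 - 29p - 3, which is nonnegative for all p ≥ 8.
Combining, 2·3^(p + 1) ≥ 23(p+1)^3 - 20(p+1)^2.
By the principle of mathematical induction, the result holds for all r ≥ 8.
Hence the smallest such M is 8.

M = 8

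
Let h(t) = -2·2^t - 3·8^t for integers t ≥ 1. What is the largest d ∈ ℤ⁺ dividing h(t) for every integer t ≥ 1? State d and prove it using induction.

Computing the first values: h(1) = -28 and h(2) = -200; gcd(-28, -200) = 4, so d ≤ 4.
We prove 4 | -2·2^t - 3·8^t for all t ≥ 1 by induction on t.
For the base case t = 1: h(1) = -28 = 4·(-7), so 4 | h(1).
Inductive step: suppose the statement holds for some j ≥ 1, i.e. 4 | h(j). Then
h(j+1) − 8·h(j) = (-2·2^(j+1) - 3·8^(j+1)) − 8·(-2·2^j - 3·8^j) = (-2)·2^j·(2 − 8) = (12)·2^j. Since 4 | h(j) by the inductive hypothesis, 4 | 8·h(j); and 4 | 12 since 12 = 4·3. Therefore 4 | h(j+1).
Hence, by induction on t, the claim holds for every t ≥ 1.
Therefore the largest such d is 4.

d = 4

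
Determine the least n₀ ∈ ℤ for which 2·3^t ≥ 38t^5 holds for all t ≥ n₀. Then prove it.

n₀ = 16

At t = 15: 28697814 < 28856250, so the inequality fails and n₀ ≥ 16. We prove 2·3^t ≥ 38t^5 for all t ≥ 16.
When t = 16: 2·3^t = 86093442 and 38t^5 = 39845888, so 86093442 ≥ 39845888.
For the inductive step, assume it holds for an arbitrary m ≥ 16, so 2·3^m ≥ 38m^5.
Then 2·3^(m + 1) = 3·(2·3^m) ≥ 3·(38m^5).
Also, for m ≥ 16 we have 3·(38m^5) ≥ 38(m+1)^5, since 3 ≥ (1 + 1/m)^5 for all m ≥ 16.
Combining, 2·3^(m + 1) ≥ 38(m+1)^5.
Hence, by induction on t, the claim holds for every t ≥ 16.
Hence the smallest such n₀ is 16.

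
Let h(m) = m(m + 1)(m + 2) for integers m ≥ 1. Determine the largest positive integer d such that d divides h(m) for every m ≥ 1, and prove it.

Computing the first values: h(1) = 6 and h(2) = 24; gcd(6, 24) = 6, so d ≤ 6.
We prove 6 | m(m + 1)(m + 2) for all m ≥ 1 by induction on m.
Base step (m = 1): h(1) = 6 = 6·(1), so 6 | h(1).
Suppose the result is true for m = j, i.e. 6 | h(j). Then
h(j+1) − h(j) = (j+1)·(j+2)·(j+3) − j·(j+1)·(j+2) = (j+1)·(j+2)·[(j+3) − j] = 3·(j+1)·(j+2). The product of 2 consecutive integers is divisible by (2)! = 2, so h(j+1) − h(j) is divisible by 3·2 = 6. By the inductive hypothesis 6 | h(j), hence 6 | h(j+1).
By the principle of mathematical induction, the result holds for all m ≥ 1.
Therefore the largest such d is 6.

d = 6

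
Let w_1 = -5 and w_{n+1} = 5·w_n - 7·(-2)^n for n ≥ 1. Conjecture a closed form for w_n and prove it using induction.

w_n = (-2)^n - 3·5^(n - 1)

Computing the first terms: w_1 = -5, w_2 = -11, w_3 = -83. This suggests w_n = (-2)^n - 3·5^(n - 1).
For the base case n = 1: the formula gives -5 = -5 = w_1.
Suppose the result is true for n = m, so w_m = (-2)^m - 3·5^(m - 1).
Then w_{m+1} = 5·w_m - 7·(-2)^m = 5·((-2)^m - 3·5^(m - 1)) - 7·(-2)^m = (-2)^(m + 1) - 3·5^m = (-2)^(m+1) - 3·5^((m+1) - 1),
which is the claimed formula at n = m+1.
By the principle of mathematical induction, the result holds for all n ≥ 1.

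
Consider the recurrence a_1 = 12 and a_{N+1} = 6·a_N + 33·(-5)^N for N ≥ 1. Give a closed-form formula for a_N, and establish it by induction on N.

a_N = -3(-5)^N - 3·6^(N - 1)

Computing the first terms: a_1 = 12, a_2 = -93, a_3 = 267. This suggests a_N = -3(-5)^N - 3·6^(N - 1).
When N = 1: the formula gives 12 = 12 = a_1.
For the inductive step, assume it holds for an arbitrary i ≥ 1, so a_i = -3(-5)^i - 3·6^(i - 1).
Then a_{i+1} = 6·a_i + 33·(-5)^i = 6·(-3(-5)^i - 3·6^(i - 1)) + 33·(-5)^i = -3(-5)^(i + 1) - 3·6^i = -3(-5)^(i+1) - 3·6^((i+1) - 1),
which is the claimed formula at N = i+1.
By the principle of mathematical induction, the result holds for all N ≥ 1.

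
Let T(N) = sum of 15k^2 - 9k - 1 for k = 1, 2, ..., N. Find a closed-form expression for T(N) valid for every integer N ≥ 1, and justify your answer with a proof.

T(N) = N(5N^2 + 3N - 3)

We claim T(N) = N(5N^2 + 3N - 3) for all N ≥ 1.
Base step (N = 1): T(1) = 5, and the closed form gives 5. They agree.
Inductive step: assume the claim holds for N = k, so T(k) = k(5k^2 + 3k - 3).
Then T(k+1) = T(k) + (15k^2 + 21k + 5) = (k(5k^2 + 3k - 3)) + (15k^2 + 21k + 5).
Simplifying, T(k+1) = (k + 1)(5k^2 + 13k + 5) = (k+1)(5(k+1)^2 + 3(k+1) - 3),
which is the closed form with N = k+1.
By induction, the statement is established for all N ≥ 1.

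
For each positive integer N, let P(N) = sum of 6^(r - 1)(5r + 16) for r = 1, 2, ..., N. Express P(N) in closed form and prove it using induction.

P(N) = 6^N(N + 3) - 3

We claim P(N) = 6^N(N + 3) - 3 for all N ≥ 1.
For the base case N = 1: P(1) = 21, and the closed form gives 21. They agree.
Inductive step: assume the claim holds for N = r, so P(r) = 6^r(r + 3) - 3.
Then P(r+1) = P(r) + (6^r(5r + 21)) = (6^r(r + 3) - 3) + (6^r(5r + 21)).
Simplifying, P(r+1) = 6·6^r·r + 24·6^r - 3 = 6^(r+1)((r+1) + 3) - 3,
which is the closed form with N = r+1.
Hence, by induction on N, the claim holds for every N ≥ 1.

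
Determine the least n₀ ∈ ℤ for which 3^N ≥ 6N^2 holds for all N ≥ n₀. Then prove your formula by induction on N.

At N = 4: 81 < 96, so the inequality fails and n₀ ≥ 5. We prove 3^N ≥ 6N^2 for all N ≥ 5.
For the base case N = 5: 3^N = 243 and 6N^2 = 150, so 243 ≥ 150.
Inductive step: assume the claim holds for N = k, so 3^k ≥ 6k^2.
Then 3^(k + 1) = 3·(3^k) ≥ 3·(6k^2).
Also, for k ≥ 5 we have 3·(6k^2) ≥ 6(k+1)^2, since 3 ≥ (1 + 1/k)^2 for all k ≥ 5.
Combining, 3^(k + 1) ≥ 6(k+1)^2.
This completes the induction.
Hence the smallest such n₀ is 5.

n₀ = 5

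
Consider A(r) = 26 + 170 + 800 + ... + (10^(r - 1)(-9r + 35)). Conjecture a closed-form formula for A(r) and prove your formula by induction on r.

A(r) = 10^r(-r + 4) - 4

We claim A(r) = 10^r(-r + 4) - 4 for all r ≥ 1.
Base case (r = 1): A(1) = 26, and the closed form gives 26. They agree.
For the inductive step, assume it holds for an arbitrary p ≥ 1, so A(p) = 10^p(-p + 4) - 4.
Then A(p+1) = A(p) + (10^p(-9p + 26)) = (10^p(-p + 4) - 4) + (10^p(-9p + 26)).
Simplifying, A(p+1) = -10·10^p·p + 30·10^p - 4 = 10^(p+1)(-(p+1) + 4) - 4,
which is the closed form with r = p+1.
By induction, the statement is established for all r ≥ 1.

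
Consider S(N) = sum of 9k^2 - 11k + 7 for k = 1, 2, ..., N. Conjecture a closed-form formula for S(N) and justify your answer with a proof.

We claim S(N) = N(3N^2 - N + 3) for all N ≥ 1.
Base step (N = 1): S(1) = 5, and the closed form gives 5. They agree.
Suppose the result is true for N = k, so S(k) = k(3k^2 - k + 3).
Then S(k+1) = S(k) + (9k^2 + 7k + 5) = (k(3k^2 - k + 3)) + (9k^2 + 7k + 5).
Simplifying, S(k+1) = (k + 1)(3k^2 + 5k + 5) = (k+1)(3(k+1)^2 - (k+1) + 3),
which is the closed form with N = k+1.
By the principle of mathematical induction, the result holds for all N ≥ 1.

S(N) = N(3N^2 - N + 3)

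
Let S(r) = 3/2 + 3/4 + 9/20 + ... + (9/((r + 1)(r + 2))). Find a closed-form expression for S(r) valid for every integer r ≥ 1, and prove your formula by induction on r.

We claim S(r) = 9r/(2(r + 2)) for all r ≥ 1.
For the base case r = 1: S(1) = 3/2, and the closed form gives 3/2. They agree.
For the inductive step, assume it holds for an arbitrary m ≥ 1, so S(m) = 9m/(2(m + 2)).
Then S(m+1) = S(m) + (9/((m + 2)(m + 3))) = (9m/(2(m + 2))) + (9/((m + 2)(m + 3))).
Simplifying, S(m+1) = 9(m + 1)/(2(m + 3)) = 9(m+1)/(2((m+1) + 2)),
which is the closed form with r = m+1.
This completes the induction.

S(r) = 9r/(2(r + 2))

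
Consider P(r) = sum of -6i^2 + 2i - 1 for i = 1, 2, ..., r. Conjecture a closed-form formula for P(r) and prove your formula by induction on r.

P(r) = -r(2r^2 + 2r + 1)

We claim P(r) = -r(2r^2 + 2r + 1) for all r ≥ 1.
For the base case r = 1: P(1) = -5, and the closed form gives -5. They agree.
Suppose the result is true for r = i, so P(i) = i(-2i^2 - 2i - 1).
Then P(i+1) = P(i) + (2i - 6(i + 1)^2 + 1) = (i(-2i^2 - 2i - 1)) + (2i - 6(i + 1)^2 + 1).
Simplifying, P(i+1) = -(i + 1)(2i^2 + 6i + 5) = -(i+1)(2(i+1)^2 + 2(i+1) + 1),
which is the closed form with r = i+1.
Hence, by induction on r, the claim holds for every r ≥ 1.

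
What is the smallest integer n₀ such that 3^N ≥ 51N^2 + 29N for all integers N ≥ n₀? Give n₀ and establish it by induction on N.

At N = 7: 2187 < 2702, so the inequality fails and n₀ ≥ 8. We prove 3^N ≥ 51N^2 + 29N for all N ≥ 8.
Base case (N = 8): 3^N = 6561 and 51N^2 + 29N = 3496, so 6561 ≥ 3496.
Inductive step: suppose the statement holds for some i ≥ 8, so 3^i ≥ 51i^2 + 29i.
Then 3^(i + 1) = 3·(3^i) ≥ 3·(51i^2 + 29i).
Also, for i ≥ 8 we have 3·(51i^2 + 29i) ≥ 51(i+1)^2 + 29(i+1), since 3·(51i^2 + 29i) − (51(i+1)^2 + 29(i+1)) = 102i^2 - 44i - 80, which is nonnegative for all i ≥ 8.
Combining, 3^(i + 1) ≥ 51(i+1)^2 + 29(i+1).
Hence, by induction on N, the claim holds for every N ≥ 8.
Hence the smallest such n₀ is 8.

n₀ = 8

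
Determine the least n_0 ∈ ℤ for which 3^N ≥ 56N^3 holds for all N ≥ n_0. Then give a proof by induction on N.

At N = 9: 19683 < 40824, so the inequality fails and n_0 ≥ 10. We prove 3^N ≥ 56N^3 for all N ≥ 10.
Base step (N = 10): 3^N = 59049 and 56N^3 = 56000, so 59049 ≥ 56000.
Inductive step: suppose the statement holds for some p ≥ 10, so 3^p ≥ 56p^3.
Then 3^(p + 1) = 3·(3^p) ≥ 3·(56p^3).
Also, for p ≥ 10 we have 3·(56p^3) ≥ 56(p+1)^3, since 3 ≥ (1 + 1/p)^3 for all p ≥ 10.
Combining, 3^(p + 1) ≥ 56(p+1)^3.
By induction, the statement is established for all N ≥ 10.
Hence the smallest such n_0 is 10.

n_0 = 10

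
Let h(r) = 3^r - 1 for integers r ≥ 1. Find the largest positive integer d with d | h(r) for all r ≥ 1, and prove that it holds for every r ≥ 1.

d = 2

Computing the first values: h(1) = 2 and h(2) = 8; gcd(2, 8) = 2, so d ≤ 2.
We prove 2 | 3^r - 1 for all r ≥ 1 by induction on r.
Base case (r = 1): h(1) = 2 = 2·(1), so 2 | h(1).
Inductive step: assume the claim holds for r = m, i.e. 2 | h(m). Then
3^{m+1} − 1^{m+1} = 3·3^m − 1·1^m = 3·(3^m − 1^m) + (2)·1^m. The first term is divisible by 2 by the inductive hypothesis, and the second term (2)·1^m is divisible by 2 since 2 | 2. Hence 2 | h(m+1).
By the principle of mathematical induction, the result holds for all r ≥ 1.
Therefore the largest such d is 2.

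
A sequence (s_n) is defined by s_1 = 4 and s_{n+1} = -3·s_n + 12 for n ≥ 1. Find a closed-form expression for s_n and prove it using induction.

s_n = (-3)^(n - 1) + 3

Computing the first terms: s_1 = 4, s_2 = 0, s_3 = 12. This suggests s_n = (-3)^(n - 1) + 3.
When n = 1: the formula gives 4 = 4 = s_1.
Inductive step: assume the claim holds for n = p, so s_p = (-3)^(p - 1) + 3.
Then s_{p+1} = -3·s_p + 12 = -3·((-3)^(p - 1) + 3) + 12 = (-3)^p + 3 = (-3)^((p+1) - 1) + 3,
which is the claimed formula at n = p+1.
By induction, the statement is established for all n ≥ 1.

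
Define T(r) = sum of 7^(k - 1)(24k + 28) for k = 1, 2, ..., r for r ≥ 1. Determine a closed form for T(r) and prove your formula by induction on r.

We claim T(r) = 4·7^r(r + 1) - 4 for all r ≥ 1.
Base case (r = 1): T(1) = 52, and the closed form gives 52. They agree.
Inductive step: suppose the statement holds for some k ≥ 1, so T(k) = 4·7^k(k + 1) - 4.
Then T(k+1) = T(k) + (7^k(24k + 52)) = (4·7^k(k + 1) - 4) + (7^k(24k + 52)).
Simplifying, T(k+1) = 28·7^k·k + 56·7^k - 4 = 4·7^(k+1)((k+1) + 1) - 4,
which is the closed form with r = k+1.
By the principle of mathematical induction, the result holds for all r ≥ 1.

T(r) = 4·7^r(r + 1) - 4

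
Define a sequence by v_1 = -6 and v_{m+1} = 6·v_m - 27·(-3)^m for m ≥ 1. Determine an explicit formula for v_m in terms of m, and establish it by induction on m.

Computing the first terms: v_1 = -6, v_2 = 45, v_3 = 27. This suggests v_m = -(-3)^(m + 1) + 3·6^(m - 1).
For the base case m = 1: the formula gives -6 = -6 = v_1.
Suppose the result is true for m = j, so v_j = -(-3)^(j + 1) + 3·6^(j - 1).
Then v_{j+1} = 6·v_j - 27·(-3)^j = 6·(-(-3)^(j + 1) + 3·6^(j - 1)) - 27·(-3)^j = -(-3)^(j + 2) + 3·6^j = -(-3)^((j+1) + 1) + 3·6^((j+1) - 1),
which is the claimed formula at m = j+1.
Hence, by induction on m, the claim holds for every m ≥ 1.

v_m = -(-3)^(m + 1) + 3·6^(m - 1)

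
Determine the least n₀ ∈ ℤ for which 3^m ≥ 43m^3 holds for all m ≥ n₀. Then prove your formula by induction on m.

At m = 9: 19683 < 31347, so the inequality fails and n₀ ≥ 10. We prove 3^m ≥ 43m^3 for all m ≥ 10.
Base case (m = 10): 3^m = 59049 and 43m^3 = 43000, so 59049 ≥ 43000.
Suppose the result is true for m = j, so 3^j ≥ 43j^3.
Then 3^(j + 1) = 3·(3^j) ≥ 3·(43j^3).
Also, for j ≥ 10 we have 3·(43j^3) ≥ 43(j+1)^3, since 3 ≥ (1 + 1/j)^3 for all j ≥ 10.
Combining, 3^(j + 1) ≥ 43(j+1)^3.
By induction, the statement is established for all m ≥ 10.
Hence the smallest such n₀ is 10.

n₀ = 10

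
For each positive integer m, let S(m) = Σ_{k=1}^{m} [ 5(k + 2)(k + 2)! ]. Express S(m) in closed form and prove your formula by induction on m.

S(m) = 5(m + 3)! - 30

We claim S(m) = 5(m + 3)! - 30 for all m ≥ 1.
Base case (m = 1): S(1) = 90, and the closed form gives 90. They agree.
Inductive step: suppose the statement holds for some k ≥ 1, so S(k) = 5(k + 3)! - 30.
Then S(k+1) = S(k) + (5(k + 3)(k + 3)!) = (5(k + 3)! - 30) + (5(k + 3)(k + 3)!).
Simplifying, S(k+1) = 5((k+1) + 3)! - 30,
which is the closed form with m = k+1.
By induction, the statement is established for all m ≥ 1.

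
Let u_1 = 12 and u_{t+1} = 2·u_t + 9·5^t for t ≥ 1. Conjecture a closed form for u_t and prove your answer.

u_t = -3·2^(t - 1) + 3·5^t

Computing the first terms: u_1 = 12, u_2 = 69, u_3 = 363. This suggests u_t = -3·2^(t - 1) + 3·5^t.
When t = 1: the formula gives 12 = 12 = u_1.
Inductive step: assume the claim holds for t = p, so u_p = -3·2^(p - 1) + 3·5^p.
Then u_{p+1} = 2·u_p + 9·5^p = 2·(-3·2^(p - 1) + 3·5^p) + 9·5^p = -3·2^p + 3·5^(p + 1) = -3·2^((p+1) - 1) + 3·5^(p+1),
which is the claimed formula at t = p+1.
By induction, the statement is established for all t ≥ 1.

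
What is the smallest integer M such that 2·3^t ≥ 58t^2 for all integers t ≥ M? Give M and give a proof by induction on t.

M = 7

At t = 6: 1458 < 2088, so the inequality fails and M ≥ 7. We prove 2·3^t ≥ 58t^2 for all t ≥ 7.
Base step (t = 7): 2·3^t = 4374 and 58t^2 = 2842, so 4374 ≥ 2842.
Inductive step: suppose the statement holds for some m ≥ 7, so 2·3^m ≥ 58m^2.
Then 2·3^(m + 1) = 3·(2·3^m) ≥ 3·(58m^2).
Also, for m ≥ 7 we have 3·(58m^2) ≥ 58(m+1)^2, since 3 ≥ (1 + 1/m)^2 for all m ≥ 7.
Combining, 2·3^(m + 1) ≥ 58(m+1)^2.
Hence, by induction on t, the claim holds for every t ≥ 7.
Hence the smallest such M is 7.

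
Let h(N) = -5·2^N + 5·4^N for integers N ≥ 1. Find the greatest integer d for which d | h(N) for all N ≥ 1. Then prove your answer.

Computing the first values: h(1) = 10 and h(2) = 60; gcd(10, 60) = 10, so d ≤ 10.
We prove 10 | -5·2^N + 5·4^N for all N ≥ 1 by induction on N.
Base case (N = 1): h(1) = 10 = 10·(1), so 10 | h(1).
Inductive step: assume the claim holds for N = k, i.e. 10 | h(k). Then
h(k+1) − 4·h(k) = (-5·2^(k+1) + 5·4^(k+1)) − 4·(-5·2^k + 5·4^k) = (-5)·2^k·(2 − 4) = (10)·2^k. Since 10 | h(k) by the inductive hypothesis, 10 | 4·h(k); and 10 | 10 since 10 = 10·1. Therefore 10 | h(k+1).
By induction, the statement is established for all N ≥ 1.
Therefore the largest such d is 10.

d = 10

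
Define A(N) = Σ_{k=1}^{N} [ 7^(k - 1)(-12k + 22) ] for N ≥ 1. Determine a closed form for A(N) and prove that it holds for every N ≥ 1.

We claim A(N) = 2·7^N(-N + 2) - 4 for all N ≥ 1.
Base step (N = 1): A(1) = 10, and the closed form gives 10. They agree.
For the inductive step, assume it holds for an arbitrary k ≥ 1, so A(k) = 2·7^k(-k + 2) - 4.
Then A(k+1) = A(k) + (7^k(-12k + 10)) = (2·7^k(-k + 2) - 4) + (7^k(-12k + 10)).
Simplifying, A(k+1) = -14·7^k·k + 14·7^k - 4 = 2·7^(k+1)(-(k+1) + 2) - 4,
which is the closed form with N = k+1.
By the principle of mathematical induction, the result holds for all N ≥ 1.

A(N) = 2·7^N(-N + 2) - 4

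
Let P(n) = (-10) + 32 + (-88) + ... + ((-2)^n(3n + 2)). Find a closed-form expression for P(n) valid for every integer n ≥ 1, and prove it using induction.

P(n) = 2(-2)^n(n + 1) - 2

We claim P(n) = 2(-2)^n(n + 1) - 2 for all n ≥ 1.
When n = 1: P(1) = -10, and the closed form gives -10. They agree.
Inductive step: assume the claim holds for n = r, so P(r) = 2(-2)^r(r + 1) - 2.
Then P(r+1) = P(r) + ((-2)^(r + 1)(3r + 5)) = (2(-2)^r(r + 1) - 2) + ((-2)^(r + 1)(3r + 5)).
Simplifying, P(r+1) = -4(-2)^r·r - 8(-2)^r - 2 = 2(-2)^(r+1)((r+1) + 1) - 2,
which is the closed form with n = r+1.
Hence, by induction on n, the claim holds for every n ≥ 1.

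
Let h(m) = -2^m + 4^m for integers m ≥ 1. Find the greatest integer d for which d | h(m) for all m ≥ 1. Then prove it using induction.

Computing the first values: h(1) = 2 and h(2) = 12; gcd(2, 12) = 2, so d ≤ 2.
We prove 2 | -2^m + 4^m for all m ≥ 1 by induction on m.
When m = 1: h(1) = 2 = 2·(1), so 2 | h(1).
Inductive step: suppose the statement holds for some j ≥ 1, i.e. 2 | h(j). Then
4^{j+1} − 2^{j+1} = 4·4^j − 2·2^j = 4·(4^j − 2^j) + (2)·2^j. The first term is divisible by 2 by the inductive hypothesis, and the second term (2)·2^j is divisible by 2 since 2 | 2. Hence 2 | h(j+1).
This completes the induction.
Therefore the largest such d is 2.

d = 2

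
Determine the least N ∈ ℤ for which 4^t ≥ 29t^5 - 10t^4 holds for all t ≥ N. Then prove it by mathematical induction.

N = 12

At t = 11: 4194304 < 4524069, so the inequality fails and N ≥ 12. We prove 4^t ≥ 29t^5 - 10t^4 for all t ≥ 12.
Base step (t = 12): 4^t = 16777216 and 29t^5 - 10t^4 = 7008768, so 16777216 ≥ 7008768.
Inductive step: assume the claim holds for t = i, so 4^i ≥ 29i^5 - 10i^4.
Then 4^(i + 1) = 4·(4^i) ≥ 4·(29i^5 - 10i^4).
Also, for i ≥ 12 we have 4·(29i^5 - 10i^4) ≥ 29(i+1)^5 - 10(i+1)^4, since 4·(29i^5 - 10i^4) − (29(i+1)^5 - 10(i+1)^4) = 87i^5 - 175i^4 - 250i^3 - 230i^2 - 105i - 19, which is nonnegative for all i ≥ 12.
Combining, 4^(i + 1) ≥ 29(i+1)^5 - 10(i+1)^4.
By induction, the statement is established for all t ≥ 12.
Hence the smallest such N is 12.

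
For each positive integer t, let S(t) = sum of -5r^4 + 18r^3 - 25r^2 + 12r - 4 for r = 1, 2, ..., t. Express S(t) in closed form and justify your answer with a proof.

We claim S(t) = -t(t^4 - 2t^3 + t^2 + 2t + 2) for all t ≥ 1.
Base step (t = 1): S(1) = -4, and the closed form gives -4. They agree.
Suppose the result is true for t = r, so S(r) = r(-r^4 + 2r^3 - r^2 - 2r - 2).
Then S(r+1) = S(r) + (-5r^4 - 2r^3 - r^2 - 4r - 4) = (r(-r^4 + 2r^3 - r^2 - 2r - 2)) + (-5r^4 - 2r^3 - r^2 - 4r - 4).
Simplifying, S(r+1) = -(r + 1)(r^4 + 2r^3 + r^2 + 2r + 4) = -(r+1)((r+1)^4 - 2(r+1)^3 + (r+1)^2 + 2(r+1) + 2),
which is the closed form with t = r+1.
By induction, the statement is established for all t ≥ 1.

S(t) = -t(t^4 - 2t^3 + t^2 + 2t + 2)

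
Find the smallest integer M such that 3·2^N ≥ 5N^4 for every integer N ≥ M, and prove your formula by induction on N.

M = 18

At N = 17: 393216 < 417605, so the inequality fails and M ≥ 18. We prove 3·2^N ≥ 5N^4 for all N ≥ 18.
For the base case N = 18: 3·2^N = 786432 and 5N^4 = 524880, so 786432 ≥ 524880.
Suppose the result is true for N = r, so 3·2^r ≥ 5r^4.
Then 3·2^(r + 1) = 2·(3·2^r) ≥ 2·(5r^4).
Also, for r ≥ 18 we have 2·(5r^4) ≥ 5(r+1)^4, since 2 ≥ (1 + 1/r)^4 for all r ≥ 18.
Combining, 3·2^(r + 1) ≥ 5(r+1)^4.
By the principle of mathematical induction, the result holds for all N ≥ 18.
Hence the smallest such M is 18.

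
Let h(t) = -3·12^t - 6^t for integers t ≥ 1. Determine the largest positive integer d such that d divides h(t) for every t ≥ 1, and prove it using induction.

Computing the first values: h(1) = -42 and h(2) = -468; gcd(-42, -468) = 6, so d ≤ 6.
We prove 6 | -3·12^t - 6^t for all t ≥ 1 by induction on t.
For the base case t = 1: h(1) = -42 = 6·(-7), so 6 | h(1).
For the inductive step, assume it holds for an arbitrary i ≥ 1, i.e. 6 | h(i). Then
h(i+1) − 12·h(i) = (-3·12^(i+1) - 6^(i+1)) − 12·(-3·12^i - 6^i) = (-1)·6^i·(6 − 12) = (6)·6^i. Since 6 | h(i) by the inductive hypothesis, 6 | 12·h(i); and 6 | 6 since 6 = 6·1. Therefore 6 | h(i+1).
By induction, the statement is established for all t ≥ 1.
Therefore the largest such d is 6.

d = 6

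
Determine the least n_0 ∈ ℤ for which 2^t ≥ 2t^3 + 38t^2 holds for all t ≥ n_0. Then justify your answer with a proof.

n_0 = 14

At t = 13: 8192 < 10816, so the inequality fails and n_0 ≥ 14. We prove 2^t ≥ 2t^3 + 38t^2 for all t ≥ 14.
Base step (t = 14): 2^t = 16384 and 2t^3 + 38t^2 = 12936, so 16384 ≥ 12936.
Inductive step: assume the claim holds for t = m, so 2^m ≥ 2m^3 + 38m^2.
Then 2^(m + 1) = 2·(2^m) ≥ 2·(2m^3 + 38m^2).
Also, for m ≥ 14 we have 2·(2m^3 + 38m^2) ≥ 2(m+1)^3 + 38(m+1)^2, since 2·(2m^3 + 38m^2) − (2(m+1)^3 + 38(m+1)^2) = 2m^3 + 32m^2 - 82m - 40, which is nonnegative for all m ≥ 14.
Combining, 2^(m + 1) ≥ 2(m+1)^3 + 38(m+1)^2.
This completes the induction.
Hence the smallest such n_0 is 14.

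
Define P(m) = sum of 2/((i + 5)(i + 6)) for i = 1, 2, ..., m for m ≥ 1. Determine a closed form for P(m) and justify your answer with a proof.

We claim P(m) = m/(3(m + 6)) for all m ≥ 1.
Base step (m = 1): P(1) = 1/21, and the closed form gives 1/21. They agree.
Inductive step: suppose the statement holds for some i ≥ 1, so P(i) = i/(3(i + 6)).
Then P(i+1) = P(i) + (2/((i + 6)(i + 7))) = (i/(3(i + 6))) + (2/((i + 6)(i + 7))).
Simplifying, P(i+1) = (i + 1)/(3(i + 7)) = (i+1)/(3((i+1) + 6)),
which is the closed form with m = i+1.
Hence, by induction on m, the claim holds for every m ≥ 1.

P(m) = m/(3(m + 6))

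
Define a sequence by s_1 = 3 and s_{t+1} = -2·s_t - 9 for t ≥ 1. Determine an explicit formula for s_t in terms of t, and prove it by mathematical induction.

s_t = -3(-2)^t - 3

Computing the first terms: s_1 = 3, s_2 = -15, s_3 = 21. This suggests s_t = -3(-2)^t - 3.
When t = 1: the formula gives 3 = 3 = s_1.
Inductive step: suppose the statement holds for some k ≥ 1, so s_k = -3(-2)^k - 3.
Then s_{k+1} = -2·s_k - 9 = -2·(-3(-2)^k - 3) - 9 = -3(-2)^(k + 1) - 3,
which is the claimed formula at t = k+1.
Hence, by induction on t, the claim holds for every t ≥ 1.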